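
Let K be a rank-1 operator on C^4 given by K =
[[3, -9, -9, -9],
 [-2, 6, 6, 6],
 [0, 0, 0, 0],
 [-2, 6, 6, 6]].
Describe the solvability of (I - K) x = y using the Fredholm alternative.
(I - K) is invertible (det(I - K) = -14 ≠ 0), so for every y in C^4 the equation (I - K) x = y has a unique solution.

K has rank 1, so it is an outer product K = u v^T: every row of K is a multiple of one row vector. Reading off the entries, u = (-3, 2, 0, 2) and v = (-1, 3, 3, 3) (row i of K equals u_i·v^T). A rank-one matrix u v^T satisfies K u = u (v·u) and kills the (3)-dimensional subspace v^⊥, so its characteristic polynomial is lambda^3 (lambda - v·u) with v·u = tr K = 15. Hence the eigenvalues of I - K are 1 (multiplicity 3) and 1 - (15) = -14, so det(I - K) = -14. (Direct check: I - K =
[[-2, 9, 9, 9],
 [2, -5, -6, -6],
 [0, 0, 1, 0],
 [2, -6, -6, -5]]
has determinant -14.) The finite-dimensional Fredholm alternative says: either (I - K) is invertible, or ker(I - K) ≠ {0} and then range(I - K) = ker((I - K)^*)^⊥, with dim ker(I - K) = dim ker((I - K)^*). Since det(I - K) ≠ 0, 1 is not an eigenvalue of K and ker(I - K) = {0}, so we are in the first case: for every y there is a unique x = (I - K)^(-1) y. Explicitly, by the Sherman–Morrison formula, (I - u v^T)^(-1) = I + u v^T/(1 - v·u), i.e. (I - K)^(-1) = I + K/(-14).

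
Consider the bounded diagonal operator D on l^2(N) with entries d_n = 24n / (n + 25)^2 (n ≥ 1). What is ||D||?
||D|| = 6/25 (attained at n = 25)

For D diagonal, ||D|| = sup_n |d_n|. Treat f(x) = 24x / (x + 25)^2 for real x > 0. By the quotient rule, f'(x) = 24(25 - x)/(x + 25)^3, which is positive for x < 25 and negative for x > 25. So f has a unique maximum at x = 25, and since 25 is a positive integer, the supremum over n ≥ 1 is attained at n = 25: d_25 = 24·25/(25 + 25)^2 = 24·25/2500 = 6/25. Hence ||D|| = 6/25.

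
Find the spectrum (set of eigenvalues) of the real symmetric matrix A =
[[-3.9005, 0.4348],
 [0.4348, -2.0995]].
sigma(A) ≈ {-4, -2}

A is real symmetric, so its spectrum consists of real eigenvalues. Expanding the characteristic polynomial of the displayed matrix gives
  det(λ I - A) = p(λ) = λ^2 + (6)λ + (8).
Solving p(λ) = 0 yields eigenvalues ≈ -4, -2. (A is shown rounded to 4 decimals, so these recover the underlying integer eigenvalues to within that precision.)
Verification: the trace of A = -6 equals the sum of eigenvalues -6, and det(A) ≈ 8.0000 matches the eigenvalue product 8.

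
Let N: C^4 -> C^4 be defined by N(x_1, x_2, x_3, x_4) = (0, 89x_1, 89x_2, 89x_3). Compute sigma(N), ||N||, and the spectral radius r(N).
sigma(N) = {0}; ||N|| = 89; r(N) = 0. (N is nilpotent with N^4 = 0.)

On C^4, N is a strictly lower-triangular matrix with 89 on the subdiagonal and zeros elsewhere, so its characteristic polynomial is lambda^4 and every eigenvalue is 0: sigma(N) = {0}. For the operator norm, N e_i = 89e_{i+1} for i = 1, ..., 3 and N e_4 = 0, so the singular values of N are 89 (with multiplicity 3) and 0; hence ||N|| = 89. The spectral radius r(N) = max|lambda| = 0. Note ||N|| > r(N) — characteristic of non-normal nilpotent operators. Indeed N^4 = 0.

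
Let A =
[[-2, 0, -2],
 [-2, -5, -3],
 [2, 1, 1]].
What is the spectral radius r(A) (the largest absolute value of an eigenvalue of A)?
r(A) ≈ 4.3307

The eigenvalues of A are the roots of its characteristic polynomial. With M = A (coefficients from the trace, the sum of principal 2x2 minors, and det A):
  p(λ) = det(λ I - M) = λ^3 + 6λ^2 + 10λ + 12.
No integer candidate from the rational root theorem (±divisors of 12) is a root, so the roots are irrational. The cubic discriminant is Δ = -1696 < 0, so there is one real root and a complex-conjugate pair. p(-5) = -13 and p(-4) = 4 have opposite signs, so a root lies in (-5, -4); Newton's method refines it to λ ≈ -4.3307. Dividing out (λ - (-4.3307)) leaves approximately λ^2 + 1.6693λ + 2.7709. For λ^2 + 1.6693λ + 2.7709 the discriminant is -8.2971. It is negative, so the remaining roots are the complex-conjugate pair λ ≈ -0.8346 ± 1.4402i. Their product equals the constant term, so |λ|^2 ≈ 2.7709 and |λ| ≈ 1.6646.
Thus the eigenvalues (to 4 decimals) are -4.3307 (modulus 4.3307); -0.8346 ± 1.4402i (modulus 1.6646). The spectral radius is the largest modulus: r(A) ≈ 4.3307. (Cross-check: r(A) ≤ ||A||_2 ≈ 6.7433; equality holds whenever A is normal, though it can also hold for some non-normal A.)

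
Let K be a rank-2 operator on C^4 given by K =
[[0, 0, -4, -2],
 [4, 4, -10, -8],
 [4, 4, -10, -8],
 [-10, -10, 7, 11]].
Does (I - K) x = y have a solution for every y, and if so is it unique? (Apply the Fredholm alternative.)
(I - K) is invertible (det(I - K) = -98 ≠ 0), so for every y in C^4 the equation (I - K) x = y has a unique solution.

K has rank 2 and factors as K = U V^T = u1 v1^T + u2 v2^T with u1 = (1, 3, 3, -3), v1 = (2, 2, -3, -3), u2 = (1, 1, 1, 2), v2 = (-2, -2, -1, 1) (multiplying out reproduces the displayed K). The nonzero eigenvalues of U V^T coincide with those of the 2 x 2 matrix G = V^T U = [[v1·u1, v1·u2], [v2·u1, v2·u2]] = [[8, -5], [-14, -3]], and by the Sylvester determinant identity det(I_4 - U V^T) = det(I_2 - V^T U) = det([[-7, 5], [14, 4]]) = (-7)(4) - (5)(14) = -98. (Direct check: I - K =
[[1, 0, 4, 2],
 [-4, -3, 10, 8],
 [-4, -4, 11, 8],
 [10, 10, -7, -10]]
has determinant -98.) The finite-dimensional Fredholm alternative says: either (I - K) is invertible, or ker(I - K) ≠ {0} and then range(I - K) = ker((I - K)^*)^⊥, with dim ker(I - K) = dim ker((I - K)^*). Since det(I - K) ≠ 0, 1 is not an eigenvalue of K and ker(I - K) = {0}, so we are in the first case: for every y there is a unique x = (I - K)^(-1) y. (Explicitly, by the Woodbury identity, (I - U V^T)^(-1) = I + U (I_2 - G)^(-1) V^T.)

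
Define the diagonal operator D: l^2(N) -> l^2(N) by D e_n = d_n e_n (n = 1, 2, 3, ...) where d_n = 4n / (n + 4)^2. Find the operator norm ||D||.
||D|| = 1/4 (attained at n = 4)

For D diagonal, ||D|| = sup_n |d_n|. Treat f(x) = 4x / (x + 4)^2 for real x > 0. By the quotient rule, f'(x) = 4(4 - x)/(x + 4)^3, which is positive for x < 4 and negative for x > 4. So f has a unique maximum at x = 4, and since 4 is a positive integer, the supremum over n ≥ 1 is attained at n = 4: d_4 = 4·4/(4 + 4)^2 = 4·4/64 = 1/4. Hence ||D|| = 1/4.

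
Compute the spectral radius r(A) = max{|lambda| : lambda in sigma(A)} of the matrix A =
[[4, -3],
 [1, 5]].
r(A) = sqrt(23) ≈ 4.7958

The eigenvalues of A are the roots of its characteristic polynomial. With M = A (coefficients from the trace and determinant):
  p(λ) = det(λ I - M) = λ^2 - 9λ + 23.
For λ^2 - 9λ + 23 the discriminant is -11. It is negative, so the roots are the complex-conjugate pair λ = 9/2 ± (sqrt(11)/2) i ≈ 4.5 ± 1.6583i. For a conjugate pair the product of the roots equals the constant term, so |λ|^2 = 23 and |λ| = sqrt(23) ≈ 4.7958.
Thus the eigenvalues (to 4 decimals) are 4.5 ± 1.6583i (modulus 4.7958). The spectral radius is the largest modulus: r(A) = sqrt(23) ≈ 4.7958. (Cross-check: r(A) ≤ ||A||_2 ≈ 6.0425; equality holds whenever A is normal, though it can also hold for some non-normal A.)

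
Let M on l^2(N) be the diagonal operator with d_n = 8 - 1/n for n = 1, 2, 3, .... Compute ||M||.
||M|| = 8

For a diagonal operator on l^2 with entries d_n, ||M|| = sup_n |d_n|. Here d_1 = 7, d_2 = 15/2, ..., and d_n = 8 - 1/n increases monotonically toward 8. All terms lie in [7, 8), so |d_n| = d_n and the supremum is the limit 8, which is not attained by any individual d_n. Hence ||M|| = 8.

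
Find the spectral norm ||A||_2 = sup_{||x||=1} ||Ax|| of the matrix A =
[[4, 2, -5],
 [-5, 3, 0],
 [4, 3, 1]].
||A||_2 ≈ 8.0647 (= sqrt(largest eigenvalue of A^T A))

||A||_2 = sigma_max(A) = sqrt(lambda_max(A^T A)). Form the symmetric matrix M = A^T A =
[[57, 5, -16],
 [5, 22, -7],
 [-16, -7, 26]].
Its characteristic polynomial (trace, sum of principal 2x2 minors, determinant of M give the coefficients) is
  p(λ) = det(λ I - M) = λ^3 - 105λ^2 + 2978λ - 24649.
No integer candidate from the rational root theorem (±divisors of 24649) is a root, so the roots are irrational. The cubic discriminant is Δ = 326908345 > 0, so there are three distinct real roots. p(15) = -229 and p(16) = 215 have opposite signs, so a root lies in (15, 16); Newton's method refines it to λ ≈ 15.4829. p(24) = 167 and p(25) = -199 have opposite signs, so a root lies in (24, 25); Newton's method refines it to λ ≈ 24.4778. p(65) = -79 and p(66) = 2015 have opposite signs, so a root lies in (65, 66); Newton's method refines it to λ ≈ 65.0394. Check (Vieta): the three roots sum to 105, matching tr M = 105.
So the eigenvalues of A^T A are ≈ 15.4829, 24.4778, 65.0394 (all ≥ 0, as they must be for A^T A). The largest is λ_max ≈ 65.0394, hence ||A||_2 = sqrt(λ_max) ≈ 8.0647.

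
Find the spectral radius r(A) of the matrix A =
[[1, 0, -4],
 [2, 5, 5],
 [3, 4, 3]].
r(A) ≈ 7.3916

The eigenvalues of A are the roots of its characteristic polynomial. With M = A (coefficients from the trace, the sum of principal 2x2 minors, and det A):
  p(λ) = det(λ I - M) = λ^3 - 9λ^2 + 15λ - 23.
No integer candidate from the rational root theorem (±divisors of 23) is a root, so the roots are irrational. The cubic discriminant is Δ = -20736 < 0, so there is one real root and a complex-conjugate pair. p(7) = -16 and p(8) = 33 have opposite signs, so a root lies in (7, 8); Newton's method refines it to λ ≈ 7.3916. Dividing out (λ - (7.3916)) leaves approximately λ^2 - 1.6084λ + 3.1116. For λ^2 - 1.6084λ + 3.1116 the discriminant is -9.8597. It is negative, so the remaining roots are the complex-conjugate pair λ ≈ 0.8042 ± 1.57i. Their product equals the constant term, so |λ|^2 ≈ 3.1116 and |λ| ≈ 1.764.
Thus the eigenvalues (to 4 decimals) are 7.3916 (modulus 7.3916); 0.8042 ± 1.57i (modulus 1.764). The spectral radius is the largest modulus: r(A) ≈ 7.3916. (Cross-check: r(A) ≤ ||A||_2 ≈ 9.5622; equality holds whenever A is normal, though it can also hold for some non-normal A.)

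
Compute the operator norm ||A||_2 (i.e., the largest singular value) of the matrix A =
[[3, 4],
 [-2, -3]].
||A||_2 = sqrt((38 + sqrt(1440))/2) ≈ 6.1623 (= sqrt(largest eigenvalue of A^T A))

||A||_2 = sigma_max(A) = sqrt(lambda_max(A^T A)). Form the symmetric matrix M = A^T A =
[[13, 18],
 [18, 25]].
Its characteristic polynomial (trace, determinant of M give the coefficients) is
  p(λ) = det(λ I - M) = λ^2 - 38λ + 1.
For λ^2 - 38λ + 1 the discriminant is 1440. It is nonnegative but not a perfect square, so the roots are real and irrational: λ = (38 ± sqrt(1440))/2 ≈ 37.9737, 0.0263.
So the eigenvalues of A^T A are ≈ 0.0263, 37.9737 (all ≥ 0, as they must be for A^T A). The largest is λ_max = (38 + sqrt(1440))/2 ≈ 37.9737, hence ||A||_2 = sqrt(λ_max) = sqrt((38 + sqrt(1440))/2) ≈ 6.1623.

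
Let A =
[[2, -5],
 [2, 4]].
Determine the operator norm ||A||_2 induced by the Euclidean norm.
||A||_2 = sqrt((49 + sqrt(1105))/2) ≈ 6.4125 (= sqrt(largest eigenvalue of A^T A))

||A||_2 = sigma_max(A) = sqrt(lambda_max(A^T A)). Form the symmetric matrix M = A^T A =
[[8, -2],
 [-2, 41]].
Its characteristic polynomial (trace, determinant of M give the coefficients) is
  p(λ) = det(λ I - M) = λ^2 - 49λ + 324.
For λ^2 - 49λ + 324 the discriminant is 1105. It is nonnegative but not a perfect square, so the roots are real and irrational: λ = (49 ± sqrt(1105))/2 ≈ 41.1208, 7.8792.
So the eigenvalues of A^T A are ≈ 7.8792, 41.1208 (all ≥ 0, as they must be for A^T A). The largest is λ_max = (49 + sqrt(1105))/2 ≈ 41.1208, hence ||A||_2 = sqrt(λ_max) = sqrt((49 + sqrt(1105))/2) ≈ 6.4125.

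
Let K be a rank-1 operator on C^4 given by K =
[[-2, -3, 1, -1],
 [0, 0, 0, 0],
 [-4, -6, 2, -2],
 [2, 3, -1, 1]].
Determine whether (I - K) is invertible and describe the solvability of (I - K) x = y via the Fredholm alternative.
(I - K) is singular (det(I - K) = 0, i.e. 1 ∈ sigma(K)). (I - K) x = y is solvable iff y ⊥ ker((I - K)^*) = span{(-2, -3, 1, -1)}, i.e. iff -2y_1 - 3y_2 + y_3 - y_4 = 0. When solvable, the solutions are x = y + c·(1, 0, 2, -1), c arbitrary (ker(I - K) = span{(1, 0, 2, -1)}, dimension 1).

K has rank 1, so it is an outer product K = u v^T: every row of K is a multiple of one row vector. Reading off the entries, u = (1, 0, 2, -1) and v = (-2, -3, 1, -1) (row i of K equals u_i·v^T). A rank-one matrix u v^T satisfies K u = u (v·u) and kills the (3)-dimensional subspace v^⊥, so its characteristic polynomial is lambda^3 (lambda - v·u) with v·u = tr K = 1. Hence the eigenvalues of I - K are 1 (multiplicity 3) and 1 - (1) = 0, so det(I - K) = 0. (Direct check: I - K =
[[3, 3, -1, 1],
 [0, 1, 0, 0],
 [4, 6, -1, 2],
 [-2, -3, 1, 0]]
has determinant 0.) So 1 is an eigenvalue of K and (I - K) is not invertible. The finite-dimensional Fredholm alternative says: either (I - K) is invertible, or ker(I - K) ≠ {0} and then range(I - K) = ker((I - K)^*)^⊥, with dim ker(I - K) = dim ker((I - K)^*). We are in the second case, so we need both kernels. Kernel of I - K: (I - K) u = u - u (v·u) = u - u = 0, so ker(I - K) = span{u} = span{(1, 0, 2, -1)} (it is exactly 1-dimensional because rank(I - K) = 3). Kernel of the adjoint: K is real, so (I - K)^* = I - K^T = I - v u^T, and (I - v u^T) v = v - v (u·v) = 0; hence ker((I - K)^*) = span{v} = span{(-2, -3, 1, -1)}. Therefore (I - K) x = y is solvable iff <y, v> = 0, i.e. iff -2y_1 - 3y_2 + y_3 - y_4 = 0. When this holds, K y = u (v·y) = 0, so (I - K) y = y and x = y is a particular solution; the full solution set is the line x = y + c·u = y + c·(1, 0, 2, -1), c ∈ C.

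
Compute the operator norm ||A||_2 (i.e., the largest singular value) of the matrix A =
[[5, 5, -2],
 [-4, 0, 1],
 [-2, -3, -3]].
||A||_2 ≈ 8.4724 (= sqrt(largest eigenvalue of A^T A))

||A||_2 = sigma_max(A) = sqrt(lambda_max(A^T A)). Form the symmetric matrix M = A^T A =
[[45, 31, -8],
 [31, 34, -1],
 [-8, -1, 14]].
Its characteristic polynomial (trace, sum of principal 2x2 minors, determinant of M give the coefficients) is
  p(λ) = det(λ I - M) = λ^3 - 93λ^2 + 1610λ - 6241.
No integer candidate from the rational root theorem (±divisors of 6241) is a root, so the roots are irrational. The cubic discriminant is Δ = 1414697305 > 0, so there are three distinct real roots. p(5) = -391 and p(6) = 287 have opposite signs, so a root lies in (5, 6); Newton's method refines it to λ ≈ 5.5488. p(15) = 359 and p(16) = -193 have opposite signs, so a root lies in (15, 16); Newton's method refines it to λ ≈ 15.6689. p(71) = -2833 and p(72) = 815 have opposite signs, so a root lies in (71, 72); Newton's method refines it to λ ≈ 71.7823. Check (Vieta): the three roots sum to 93, matching tr M = 93.
So the eigenvalues of A^T A are ≈ 5.5488, 15.6689, 71.7823 (all ≥ 0, as they must be for A^T A). The largest is λ_max ≈ 71.7823, hence ||A||_2 = sqrt(λ_max) ≈ 8.4724.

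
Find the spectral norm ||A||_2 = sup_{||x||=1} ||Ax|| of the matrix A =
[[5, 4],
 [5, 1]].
||A||_2 = sqrt((67 + sqrt(3589))/2) ≈ 7.9658 (= sqrt(largest eigenvalue of A^T A))

||A||_2 = sigma_max(A) = sqrt(lambda_max(A^T A)). Form the symmetric matrix M = A^T A =
[[50, 25],
 [25, 17]].
Its characteristic polynomial (trace, determinant of M give the coefficients) is
  p(λ) = det(λ I - M) = λ^2 - 67λ + 225.
For λ^2 - 67λ + 225 the discriminant is 3589. It is nonnegative but not a perfect square, so the roots are real and irrational: λ = (67 ± sqrt(3589))/2 ≈ 63.4541, 3.5459.
So the eigenvalues of A^T A are ≈ 3.5459, 63.4541 (all ≥ 0, as they must be for A^T A). The largest is λ_max = (67 + sqrt(3589))/2 ≈ 63.4541, hence ||A||_2 = sqrt(λ_max) = sqrt((67 + sqrt(3589))/2) ≈ 7.9658.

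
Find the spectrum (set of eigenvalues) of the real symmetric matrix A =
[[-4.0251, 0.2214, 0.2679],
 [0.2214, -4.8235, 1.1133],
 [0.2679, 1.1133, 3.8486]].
sigma(A) ≈ {-5, -4, 4}

A is real symmetric, so its spectrum consists of real eigenvalues. Expanding the characteristic polynomial of the displayed matrix gives
  det(λ I - A) = p(λ) = λ^3 + (5)λ^2 + (-16)λ + (-80).
Solving p(λ) = 0 yields eigenvalues ≈ -5, -4, 4. (A is shown rounded to 4 decimals, so these recover the underlying integer eigenvalues to within that precision.)
Verification: the trace of A = -5 equals the sum of eigenvalues -5, and det(A) ≈ 79.9993 matches the eigenvalue product 80.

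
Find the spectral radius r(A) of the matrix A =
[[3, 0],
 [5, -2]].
r(A) = 3

The eigenvalues of A are the roots of its characteristic polynomial. With M = A (coefficients from the trace and determinant):
  p(λ) = det(λ I - M) = λ^2 - λ - 6.
For λ^2 - λ - 6 the discriminant is 25. It is a perfect square (5^2), so the roots are rational: λ = (1 ± 5)/2 = 3, -2.
Thus the eigenvalues (to 4 decimals) are 3 (modulus 3); -2 (modulus 2). The spectral radius is the largest modulus: r(A) = 3. (Cross-check: r(A) ≤ ||A||_2 ≈ 6.085; equality holds whenever A is normal, though it can also hold for some non-normal A.)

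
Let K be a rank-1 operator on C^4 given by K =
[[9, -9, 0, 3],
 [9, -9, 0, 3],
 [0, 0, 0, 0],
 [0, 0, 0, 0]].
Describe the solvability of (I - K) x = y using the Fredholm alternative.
(I - K) is invertible (det(I - K) = 1 ≠ 0), so for every y in C^4 the equation (I - K) x = y has a unique solution.

K has rank 1, so it is an outer product K = u v^T: every row of K is a multiple of one row vector. Reading off the entries, u = (3, 3, 0, 0) and v = (3, -3, 0, 1) (row i of K equals u_i·v^T). A rank-one matrix u v^T satisfies K u = u (v·u) and kills the (3)-dimensional subspace v^⊥, so its characteristic polynomial is lambda^3 (lambda - v·u) with v·u = tr K = 0. Hence the eigenvalues of I - K are 1 (multiplicity 3) and 1 - (0) = 1, so det(I - K) = 1. (Direct check: I - K =
[[-8, 9, 0, -3],
 [-9, 10, 0, -3],
 [0, 0, 1, 0],
 [0, 0, 0, 1]]
has determinant 1.) The finite-dimensional Fredholm alternative says: either (I - K) is invertible, or ker(I - K) ≠ {0} and then range(I - K) = ker((I - K)^*)^⊥, with dim ker(I - K) = dim ker((I - K)^*). Since det(I - K) ≠ 0, 1 is not an eigenvalue of K and ker(I - K) = {0}, so we are in the first case: for every y there is a unique x = (I - K)^(-1) y. Explicitly, by the Sherman–Morrison formula, (I - u v^T)^(-1) = I + u v^T/(1 - v·u), i.e. (I - K)^(-1) = I + K.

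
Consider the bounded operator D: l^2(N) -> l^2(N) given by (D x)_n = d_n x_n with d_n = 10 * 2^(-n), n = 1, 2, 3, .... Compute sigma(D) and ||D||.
sigma(D) = {10 * 2^(-n) : n ≥ 1} ∪ {0}; ||D|| = 5

A bounded diagonal operator on l^2 with diagonal entries d_n has spectrum equal to the closure of {d_n : n ≥ 1}: every d_n is an eigenvalue (with eigenvector e_n), so {d_n} ⊂ sigma(D); the spectrum is closed, so its closure is too; and for lambda not in the closure, (D - lambda I) has bounded inverse (the diagonal entries 1/(d_n - lambda) are bounded). For our sequence d_n = 10 * 2^(-n), n = 1, 2, 3, ...:
  - {d_n} = {10 * 2^(-n) : n ≥ 1}; the only limit point is 0
  - closure = {10 * 2^(-n) : n ≥ 1} ∪ {0}
For the norm: a diagonal operator has ||D|| = sup_n |d_n|. Here d_n = 10 * 2^(-n) is positive and decreasing, so sup_n |d_n| = d_1 = 10/2 = 5. So ||D|| = 5.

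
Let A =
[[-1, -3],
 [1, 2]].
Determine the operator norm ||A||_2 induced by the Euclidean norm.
||A||_2 = sqrt((15 + sqrt(221))/2) ≈ 3.8643 (= sqrt(largest eigenvalue of A^T A))

||A||_2 = sigma_max(A) = sqrt(lambda_max(A^T A)). Form the symmetric matrix M = A^T A =
[[2, 5],
 [5, 13]].
Its characteristic polynomial (trace, determinant of M give the coefficients) is
  p(λ) = det(λ I - M) = λ^2 - 15λ + 1.
For λ^2 - 15λ + 1 the discriminant is 221. It is nonnegative but not a perfect square, so the roots are real and irrational: λ = (15 ± sqrt(221))/2 ≈ 14.933, 0.067.
So the eigenvalues of A^T A are ≈ 0.067, 14.933 (all ≥ 0, as they must be for A^T A). The largest is λ_max = (15 + sqrt(221))/2 ≈ 14.933, hence ||A||_2 = sqrt(λ_max) = sqrt((15 + sqrt(221))/2) ≈ 3.8643.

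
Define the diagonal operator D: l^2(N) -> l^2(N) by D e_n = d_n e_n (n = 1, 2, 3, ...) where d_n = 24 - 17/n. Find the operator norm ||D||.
||D|| = 24

For a diagonal operator on l^2 with entries d_n, ||D|| = sup_n |d_n|. Here d_1 = 7, d_2 = 31/2, ..., and d_n = 24 - 17/n increases monotonically toward 24. All terms lie in [7, 24), so |d_n| = d_n and the supremum is the limit 24, which is not attained by any individual d_n. Hence ||D|| = 24.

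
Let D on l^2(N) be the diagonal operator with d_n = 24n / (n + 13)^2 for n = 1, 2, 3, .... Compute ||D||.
||D|| = 6/13 (attained at n = 13)

For D diagonal, ||D|| = sup_n |d_n|. Treat f(x) = 24x / (x + 13)^2 for real x > 0. By the quotient rule, f'(x) = 24(13 - x)/(x + 13)^3, which is positive for x < 13 and negative for x > 13. So f has a unique maximum at x = 13, and since 13 is a positive integer, the supremum over n ≥ 1 is attained at n = 13: d_13 = 24·13/(13 + 13)^2 = 24·13/676 = 6/13. Hence ||D|| = 6/13.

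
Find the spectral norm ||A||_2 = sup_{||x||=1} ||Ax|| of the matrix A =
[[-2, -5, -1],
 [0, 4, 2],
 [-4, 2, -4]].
||A||_2 ≈ 6.9115 (= sqrt(largest eigenvalue of A^T A))

||A||_2 = sigma_max(A) = sqrt(lambda_max(A^T A)). Form the symmetric matrix M = A^T A =
[[20, 2, 18],
 [2, 45, 5],
 [18, 5, 21]].
Its characteristic polynomial (trace, sum of principal 2x2 minors, determinant of M give the coefficients) is
  p(λ) = det(λ I - M) = λ^3 - 86λ^2 + 1912λ - 4096.
No integer candidate from the rational root theorem (±divisors of 4096) is a root, so the roots are irrational. The cubic discriminant is Δ = 327868672 > 0, so there are three distinct real roots. p(2) = -608 and p(3) = 893 have opposite signs, so a root lies in (2, 3); Newton's method refines it to λ ≈ 2.3926. p(35) = 349 and p(36) = -64 have opposite signs, so a root lies in (35, 36); Newton's method refines it to λ ≈ 35.8382. p(47) = -383 and p(48) = 128 have opposite signs, so a root lies in (47, 48); Newton's method refines it to λ ≈ 47.7692. Check (Vieta): the three roots sum to 86, matching tr M = 86.
So the eigenvalues of A^T A are ≈ 2.3926, 35.8382, 47.7692 (all ≥ 0, as they must be for A^T A). The largest is λ_max ≈ 47.7692, hence ||A||_2 = sqrt(λ_max) ≈ 6.9115.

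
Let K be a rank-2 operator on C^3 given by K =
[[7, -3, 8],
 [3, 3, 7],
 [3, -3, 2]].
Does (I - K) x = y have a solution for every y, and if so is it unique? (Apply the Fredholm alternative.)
(I - K) is invertible (det(I - K) = 36 ≠ 0), so for every y in C^3 the equation (I - K) x = y has a unique solution.

K has rank 2 and factors as K = U V^T = u1 v1^T + u2 v2^T with u1 = (1, -1, 1), v1 = (3, -3, 2), u2 = (2, 3, 0), v2 = (2, 0, 3) (multiplying out reproduces the displayed K). The nonzero eigenvalues of U V^T coincide with those of the 2 x 2 matrix G = V^T U = [[v1·u1, v1·u2], [v2·u1, v2·u2]] = [[8, -3], [5, 4]], and by the Sylvester determinant identity det(I_3 - U V^T) = det(I_2 - V^T U) = det([[-7, 3], [-5, -3]]) = (-7)(-3) - (3)(-5) = 36. (Direct check: I - K =
[[-6, 3, -8],
 [-3, -2, -7],
 [-3, 3, -1]]
has determinant 36.) The finite-dimensional Fredholm alternative says: either (I - K) is invertible, or ker(I - K) ≠ {0} and then range(I - K) = ker((I - K)^*)^⊥, with dim ker(I - K) = dim ker((I - K)^*). Since det(I - K) ≠ 0, 1 is not an eigenvalue of K and ker(I - K) = {0}, so we are in the first case: for every y there is a unique x = (I - K)^(-1) y. (Explicitly, by the Woodbury identity, (I - U V^T)^(-1) = I + U (I_2 - G)^(-1) V^T.)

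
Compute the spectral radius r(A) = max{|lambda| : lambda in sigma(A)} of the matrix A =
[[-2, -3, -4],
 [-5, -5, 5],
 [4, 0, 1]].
r(A) ≈ 7.8458

The eigenvalues of A are the roots of its characteristic polynomial. With M = A (coefficients from the trace, the sum of principal 2x2 minors, and det A):
  p(λ) = det(λ I - M) = λ^3 + 6λ^2 + 4λ + 145.
No integer candidate from the rational root theorem (±divisors of 145) is a root, so the roots are irrational. The cubic discriminant is Δ = -629995 < 0, so there is one real root and a complex-conjugate pair. p(-8) = -15 and p(-7) = 68 have opposite signs, so a root lies in (-8, -7); Newton's method refines it to λ ≈ -7.8458. Dividing out (λ - (-7.8458)) leaves approximately λ^2 - 1.8458λ + 18.4813. For λ^2 - 1.8458λ + 18.4813 the discriminant is -70.5185. It is negative, so the remaining roots are the complex-conjugate pair λ ≈ 0.9229 ± 4.1988i. Their product equals the constant term, so |λ|^2 ≈ 18.4813 and |λ| ≈ 4.299.
Thus the eigenvalues (to 4 decimals) are -7.8458 (modulus 7.8458); 0.9229 ± 4.1988i (modulus 4.299). The spectral radius is the largest modulus: r(A) ≈ 7.8458. (Cross-check: r(A) ≤ ||A||_2 ≈ 8.9361; equality holds whenever A is normal, though it can also hold for some non-normal A.)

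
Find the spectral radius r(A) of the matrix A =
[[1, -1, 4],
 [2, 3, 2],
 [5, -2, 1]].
r(A) ≈ 4.7181

The eigenvalues of A are the roots of its characteristic polynomial. With M = A (coefficients from the trace, the sum of principal 2x2 minors, and det A):
  p(λ) = det(λ I - M) = λ^3 - 5λ^2 - 7λ + 77.
No integer candidate from the rational root theorem (±divisors of 77) is a root, so the roots are irrational. The cubic discriminant is Δ = -70476 < 0, so there is one real root and a complex-conjugate pair. p(-4) = -39 and p(-3) = 26 have opposite signs, so a root lies in (-4, -3); Newton's method refines it to λ ≈ -3.4591. Dividing out (λ - (-3.4591)) leaves approximately λ^2 - 8.4591λ + 22.2604. For λ^2 - 8.4591λ + 22.2604 the discriminant is -17.4859. It is negative, so the remaining roots are the complex-conjugate pair λ ≈ 4.2295 ± 2.0908i. Their product equals the constant term, so |λ|^2 ≈ 22.2604 and |λ| ≈ 4.7181.
Thus the eigenvalues (to 4 decimals) are -3.4591 (modulus 3.4591); 4.2295 ± 2.0908i (modulus 4.7181). The spectral radius is the largest modulus: r(A) ≈ 4.7181. (Cross-check: r(A) ≤ ||A||_2 ≈ 6.317; equality holds whenever A is normal, though it can also hold for some non-normal A.)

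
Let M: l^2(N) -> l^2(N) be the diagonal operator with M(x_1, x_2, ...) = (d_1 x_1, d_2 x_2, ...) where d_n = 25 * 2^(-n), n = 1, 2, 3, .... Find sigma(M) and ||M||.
sigma(M) = {25 * 2^(-n) : n ≥ 1} ∪ {0}; ||M|| = 25/2

A bounded diagonal operator on l^2 with diagonal entries d_n has spectrum equal to the closure of {d_n : n ≥ 1}: every d_n is an eigenvalue (with eigenvector e_n), so {d_n} ⊂ sigma(M); the spectrum is closed, so its closure is too; and for lambda not in the closure, (M - lambda I) has bounded inverse (the diagonal entries 1/(d_n - lambda) are bounded). For our sequence d_n = 25 * 2^(-n), n = 1, 2, 3, ...:
  - {d_n} = {25 * 2^(-n) : n ≥ 1}; the only limit point is 0
  - closure = {25 * 2^(-n) : n ≥ 1} ∪ {0}
For the norm: a diagonal operator has ||M|| = sup_n |d_n|. Here d_n = 25 * 2^(-n) is positive and decreasing, so sup_n |d_n| = d_1 = 25/2. So ||M|| = 25/2.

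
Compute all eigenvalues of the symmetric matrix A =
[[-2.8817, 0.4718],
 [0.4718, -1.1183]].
sigma(A) ≈ {-3, -1}

A is real symmetric, so its spectrum consists of real eigenvalues. Expanding the characteristic polynomial of the displayed matrix gives
  det(λ I - A) = p(λ) = λ^2 + (4)λ + (3).
Solving p(λ) = 0 yields eigenvalues ≈ -3, -1. (A is shown rounded to 4 decimals, so these recover the underlying integer eigenvalues to within that precision.)
Verification: the trace of A = -4 equals the sum of eigenvalues -4, and det(A) ≈ 3.0000 matches the eigenvalue product 3.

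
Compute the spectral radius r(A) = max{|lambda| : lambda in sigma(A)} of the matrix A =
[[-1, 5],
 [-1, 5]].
r(A) = 4

The eigenvalues of A are the roots of its characteristic polynomial. With M = A (coefficients from the trace and determinant):
  p(λ) = det(λ I - M) = λ^2 - 4λ.
For λ^2 - 4λ the discriminant is 16. It is a perfect square (4^2), so the roots are rational: λ = (4 ± 4)/2 = 4, 0.
Thus the eigenvalues (to 4 decimals) are 4 (modulus 4); 0 (modulus 0). The spectral radius is the largest modulus: r(A) = 4. (Cross-check: r(A) ≤ ||A||_2 ≈ 7.2111; equality holds whenever A is normal, though it can also hold for some non-normal A.)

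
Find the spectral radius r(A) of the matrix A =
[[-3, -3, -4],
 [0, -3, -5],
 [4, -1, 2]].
r(A) ≈ 4.5922

The eigenvalues of A are the roots of its characteristic polynomial. With M = A (coefficients from the trace, the sum of principal 2x2 minors, and det A):
  p(λ) = det(λ I - M) = λ^3 + 4λ^2 + 8λ - 45.
No integer candidate from the rational root theorem (±divisors of 45) is a root, so the roots are irrational. The cubic discriminant is Δ = -70099 < 0, so there is one real root and a complex-conjugate pair. p(2) = -5 and p(3) = 42 have opposite signs, so a root lies in (2, 3); Newton's method refines it to λ ≈ 2.1338. Dividing out (λ - (2.1338)) leaves approximately λ^2 + 6.1338λ + 21.0887. For λ^2 + 6.1338λ + 21.0887 the discriminant is -46.7307. It is negative, so the remaining roots are the complex-conjugate pair λ ≈ -3.0669 ± 3.418i. Their product equals the constant term, so |λ|^2 ≈ 21.0887 and |λ| ≈ 4.5922.
Thus the eigenvalues (to 4 decimals) are 2.1338 (modulus 2.1338); -3.0669 ± 3.418i (modulus 4.5922). The spectral radius is the largest modulus: r(A) ≈ 4.5922. (Cross-check: r(A) ≤ ||A||_2 ≈ 8.3119; equality holds whenever A is normal, though it can also hold for some non-normal A.)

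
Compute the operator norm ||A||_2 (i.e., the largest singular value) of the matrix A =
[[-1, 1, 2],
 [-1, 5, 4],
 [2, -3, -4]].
||A||_2 ≈ 8.6284 (= sqrt(largest eigenvalue of A^T A))

||A||_2 = sigma_max(A) = sqrt(lambda_max(A^T A)). Form the symmetric matrix M = A^T A =
[[6, -12, -14],
 [-12, 35, 34],
 [-14, 34, 36]].
Its characteristic polynomial (trace, sum of principal 2x2 minors, determinant of M give the coefficients) is
  p(λ) = det(λ I - M) = λ^3 - 77λ^2 + 190λ - 4.
No integer candidate from the rational root theorem (±divisors of 4) is a root, so the roots are irrational. The cubic discriminant is Δ = 180349300 > 0, so there are three distinct real roots. p(0) = -4 and p(1) = 110 have opposite signs, so a root lies in (0, 1); Newton's method refines it to λ ≈ 0.0212. p(2) = 76 and p(3) = -100 have opposite signs, so a root lies in (2, 3); Newton's method refines it to λ ≈ 2.5301. p(74) = -2372 and p(75) = 2996 have opposite signs, so a root lies in (74, 75); Newton's method refines it to λ ≈ 74.4486. Check (Vieta): the three roots sum to 77, matching tr M = 77.
So the eigenvalues of A^T A are ≈ 0.0212, 2.5301, 74.4486 (all ≥ 0, as they must be for A^T A). The largest is λ_max ≈ 74.4486, hence ||A||_2 = sqrt(λ_max) ≈ 8.6284.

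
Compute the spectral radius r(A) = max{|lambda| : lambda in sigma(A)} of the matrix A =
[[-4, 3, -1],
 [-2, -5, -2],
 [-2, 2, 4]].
r(A) ≈ 5.322

The eigenvalues of A are the roots of its characteristic polynomial. With M = A (coefficients from the trace, the sum of principal 2x2 minors, and det A):
  p(λ) = det(λ I - M) = λ^3 + 5λ^2 - 8λ - 114.
No integer candidate from the rational root theorem (±divisors of 114) is a root, so the roots are irrational. The cubic discriminant is Δ = -208164 < 0, so there is one real root and a complex-conjugate pair. p(4) = -2 and p(5) = 96 have opposite signs, so a root lies in (4, 5); Newton's method refines it to λ ≈ 4.0249. Dividing out (λ - (4.0249)) leaves approximately λ^2 + 9.0249λ + 28.3239. For λ^2 + 9.0249λ + 28.3239 the discriminant is -31.8474. It is negative, so the remaining roots are the complex-conjugate pair λ ≈ -4.5124 ± 2.8217i. Their product equals the constant term, so |λ|^2 ≈ 28.3239 and |λ| ≈ 5.322.
Thus the eigenvalues (to 4 decimals) are 4.0249 (modulus 4.0249); -4.5124 ± 2.8217i (modulus 5.322). The spectral radius is the largest modulus: r(A) ≈ 5.322. (Cross-check: r(A) ≤ ||A||_2 ≈ 6.9194; equality holds whenever A is normal, though it can also hold for some non-normal A.)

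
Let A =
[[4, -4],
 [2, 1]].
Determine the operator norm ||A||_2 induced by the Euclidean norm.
||A||_2 = sqrt((37 + sqrt(793))/2) ≈ 5.7079 (= sqrt(largest eigenvalue of A^T A))

||A||_2 = sigma_max(A) = sqrt(lambda_max(A^T A)). Form the symmetric matrix M = A^T A =
[[20, -14],
 [-14, 17]].
Its characteristic polynomial (trace, determinant of M give the coefficients) is
  p(λ) = det(λ I - M) = λ^2 - 37λ + 144.
For λ^2 - 37λ + 144 the discriminant is 793. It is nonnegative but not a perfect square, so the roots are real and irrational: λ = (37 ± sqrt(793))/2 ≈ 32.5801, 4.4199.
So the eigenvalues of A^T A are ≈ 4.4199, 32.5801 (all ≥ 0, as they must be for A^T A). The largest is λ_max = (37 + sqrt(793))/2 ≈ 32.5801, hence ||A||_2 = sqrt(λ_max) = sqrt((37 + sqrt(793))/2) ≈ 5.7079.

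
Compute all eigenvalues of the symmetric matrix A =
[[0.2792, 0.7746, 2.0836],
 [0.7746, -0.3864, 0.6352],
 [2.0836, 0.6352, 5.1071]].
sigma(A) ≈ {-1, 0, 6}

A is real symmetric, so its spectrum consists of real eigenvalues. Expanding the characteristic polynomial of the displayed matrix gives
  det(λ I - A) = p(λ) = λ^3 + (-5)λ^2 + (-6)λ + (0).
Solving p(λ) = 0 yields eigenvalues ≈ -1, 0, 6. (A is shown rounded to 4 decimals, so these recover the underlying integer eigenvalues to within that precision.)
Verification: the trace of A = 5 equals the sum of eigenvalues 5, and det(A) ≈ -0.0000 matches the eigenvalue product 0.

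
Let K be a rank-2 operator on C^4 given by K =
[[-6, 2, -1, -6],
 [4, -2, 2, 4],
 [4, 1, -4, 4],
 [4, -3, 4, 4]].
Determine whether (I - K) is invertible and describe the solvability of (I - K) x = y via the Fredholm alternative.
(I - K) is invertible (det(I - K) = 19 ≠ 0), so for every y in C^4 the equation (I - K) x = y has a unique solution.

K has rank 2 and factors as K = U V^T = u1 v1^T + u2 v2^T with u1 = (-2, 2, -1, 3), v1 = (2, -1, 1, 2), u2 = (1, 0, -3, 1), v2 = (-2, 0, 1, -2) (multiplying out reproduces the displayed K). The nonzero eigenvalues of U V^T coincide with those of the 2 x 2 matrix G = V^T U = [[v1·u1, v1·u2], [v2·u1, v2·u2]] = [[-1, 1], [-3, -7]], and by the Sylvester determinant identity det(I_4 - U V^T) = det(I_2 - V^T U) = det([[2, -1], [3, 8]]) = (2)(8) - (-1)(3) = 19. (Direct check: I - K =
[[7, -2, 1, 6],
 [-4, 3, -2, -4],
 [-4, -1, 5, -4],
 [-4, 3, -4, -3]]
has determinant 19.) The finite-dimensional Fredholm alternative says: either (I - K) is invertible, or ker(I - K) ≠ {0} and then range(I - K) = ker((I - K)^*)^⊥, with dim ker(I - K) = dim ker((I - K)^*). Since det(I - K) ≠ 0, 1 is not an eigenvalue of K and ker(I - K) = {0}, so we are in the first case: for every y there is a unique x = (I - K)^(-1) y. (Explicitly, by the Woodbury identity, (I - U V^T)^(-1) = I + U (I_2 - G)^(-1) V^T.)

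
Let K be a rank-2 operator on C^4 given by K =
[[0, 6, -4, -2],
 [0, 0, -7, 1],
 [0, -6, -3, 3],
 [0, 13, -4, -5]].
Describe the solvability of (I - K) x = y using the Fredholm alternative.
(I - K) is invertible (det(I - K) = -19 ≠ 0), so for every y in C^4 the equation (I - K) x = y has a unique solution.

K has rank 2 and factors as K = U V^T = u1 v1^T + u2 v2^T with u1 = (0, 3, 3, -2), v1 = (0, -2, -1, 1), u2 = (2, 2, 0, 3), v2 = (0, 3, -2, -1) (multiplying out reproduces the displayed K). The nonzero eigenvalues of U V^T coincide with those of the 2 x 2 matrix G = V^T U = [[v1·u1, v1·u2], [v2·u1, v2·u2]] = [[-11, -1], [5, 3]], and by the Sylvester determinant identity det(I_4 - U V^T) = det(I_2 - V^T U) = det([[12, 1], [-5, -2]]) = (12)(-2) - (1)(-5) = -19. (Direct check: I - K =
[[1, -6, 4, 2],
 [0, 1, 7, -1],
 [0, 6, 4, -3],
 [0, -13, 4, 6]]
has determinant -19.) The finite-dimensional Fredholm alternative says: either (I - K) is invertible, or ker(I - K) ≠ {0} and then range(I - K) = ker((I - K)^*)^⊥, with dim ker(I - K) = dim ker((I - K)^*). Since det(I - K) ≠ 0, 1 is not an eigenvalue of K and ker(I - K) = {0}, so we are in the first case: for every y there is a unique x = (I - K)^(-1) y. (Explicitly, by the Woodbury identity, (I - U V^T)^(-1) = I + U (I_2 - G)^(-1) V^T.)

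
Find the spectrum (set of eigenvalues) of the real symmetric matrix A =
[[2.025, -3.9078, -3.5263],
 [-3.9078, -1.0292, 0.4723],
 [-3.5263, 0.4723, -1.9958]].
sigma(A) ≈ {-5, -2, 6}

A is real symmetric, so its spectrum consists of real eigenvalues. Expanding the characteristic polynomial of the displayed matrix gives
  det(λ I - A) = p(λ) = λ^3 + (1)λ^2 + (-32)λ + (-60).
Solving p(λ) = 0 yields eigenvalues ≈ -5, -2, 6. (A is shown rounded to 4 decimals, so these recover the underlying integer eigenvalues to within that precision.)
Verification: the trace of A = -1 equals the sum of eigenvalues -1, and det(A) ≈ 60.0000 matches the eigenvalue product 60.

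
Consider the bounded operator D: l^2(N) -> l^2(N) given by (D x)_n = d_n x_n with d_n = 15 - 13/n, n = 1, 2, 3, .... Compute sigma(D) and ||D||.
sigma(D) = {15 - 13/n : n ≥ 1} ∪ {15}; ||D|| = 15

A bounded diagonal operator on l^2 with diagonal entries d_n has spectrum equal to the closure of {d_n : n ≥ 1}: every d_n is an eigenvalue (with eigenvector e_n), so {d_n} ⊂ sigma(D); the spectrum is closed, so its closure is too; and for lambda not in the closure, (D - lambda I) has bounded inverse (the diagonal entries 1/(d_n - lambda) are bounded). For our sequence d_n = 15 - 13/n, n = 1, 2, 3, ...:
  - {d_n} = {15 - 13/n : n ≥ 1}; the only limit point is 15
  - closure = {15 - 13/n : n ≥ 1} ∪ {15}
For the norm: a diagonal operator has ||D|| = sup_n |d_n|. Here d_n = 15 - 13/n increases monotonically from d_1 = 2 toward 15, with all terms in [2, 15); so sup_n |d_n| = 15 (the supremum is the limit, not attained). So ||D|| = 15.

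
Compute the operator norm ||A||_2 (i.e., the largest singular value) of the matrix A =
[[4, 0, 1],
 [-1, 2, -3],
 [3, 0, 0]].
||A||_2 ≈ 5.4117 (= sqrt(largest eigenvalue of A^T A))

||A||_2 = sigma_max(A) = sqrt(lambda_max(A^T A)). Form the symmetric matrix M = A^T A =
[[26, -2, 7],
 [-2, 4, -6],
 [7, -6, 10]].
Its characteristic polynomial (trace, sum of principal 2x2 minors, determinant of M give the coefficients) is
  p(λ) = det(λ I - M) = λ^3 - 40λ^2 + 315λ - 36.
No integer candidate from the rational root theorem (±divisors of 36) is a root, so the roots are irrational. The cubic discriminant is Δ = 32650308 > 0, so there are three distinct real roots. p(0) = -36 and p(1) = 240 have opposite signs, so a root lies in (0, 1); Newton's method refines it to λ ≈ 0.116. p(10) = 114 and p(11) = -80 have opposite signs, so a root lies in (10, 11); Newton's method refines it to λ ≈ 10.598. p(29) = -152 and p(30) = 414 have opposite signs, so a root lies in (29, 30); Newton's method refines it to λ ≈ 29.286. Check (Vieta): the three roots sum to 40, matching tr M = 40.
So the eigenvalues of A^T A are ≈ 0.116, 10.598, 29.286 (all ≥ 0, as they must be for A^T A). The largest is λ_max ≈ 29.286, hence ||A||_2 = sqrt(λ_max) ≈ 5.4117.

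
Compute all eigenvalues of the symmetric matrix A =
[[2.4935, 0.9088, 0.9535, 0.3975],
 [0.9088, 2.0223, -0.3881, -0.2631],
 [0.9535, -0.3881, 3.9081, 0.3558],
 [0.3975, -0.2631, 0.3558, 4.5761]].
sigma(A) ≈ {1, 3, 4, 5}

A is real symmetric, so its spectrum consists of real eigenvalues. Expanding the characteristic polynomial of the displayed matrix gives
  det(λ I - A) = p(λ) = λ^4 + (-13)λ^3 + (59)λ^2 + (-107)λ + (59.9983).
Solving p(λ) = 0 yields eigenvalues ≈ 1, 3, 4, 5. (A is shown rounded to 4 decimals, so these recover the underlying integer eigenvalues to within that precision.)
Verification: the trace of A = 13 equals the sum of eigenvalues 13, and det(A) ≈ 59.9983 matches the eigenvalue product 60.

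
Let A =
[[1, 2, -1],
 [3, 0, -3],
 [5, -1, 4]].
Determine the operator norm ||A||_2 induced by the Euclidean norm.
||A||_2 ≈ 6.5093 (= sqrt(largest eigenvalue of A^T A))

||A||_2 = sigma_max(A) = sqrt(lambda_max(A^T A)). Form the symmetric matrix M = A^T A =
[[35, -3, 10],
 [-3, 5, -6],
 [10, -6, 26]].
Its characteristic polynomial (trace, sum of principal 2x2 minors, determinant of M give the coefficients) is
  p(λ) = det(λ I - M) = λ^3 - 66λ^2 + 1070λ - 2916.
No integer candidate from the rational root theorem (±divisors of 2916) is a root, so the roots are irrational. The cubic discriminant is Δ = 210779104 > 0, so there are three distinct real roots. p(3) = -273 and p(4) = 372 have opposite signs, so a root lies in (3, 4); Newton's method refines it to λ ≈ 3.4025. p(20) = 84 and p(21) = -291 have opposite signs, so a root lies in (20, 21); Newton's method refines it to λ ≈ 20.2262. p(42) = -312 and p(43) = 567 have opposite signs, so a root lies in (42, 43); Newton's method refines it to λ ≈ 42.3712. Check (Vieta): the three roots sum to 66, matching tr M = 66.
So the eigenvalues of A^T A are ≈ 3.4025, 20.2262, 42.3712 (all ≥ 0, as they must be for A^T A). The largest is λ_max ≈ 42.3712, hence ||A||_2 = sqrt(λ_max) ≈ 6.5093.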